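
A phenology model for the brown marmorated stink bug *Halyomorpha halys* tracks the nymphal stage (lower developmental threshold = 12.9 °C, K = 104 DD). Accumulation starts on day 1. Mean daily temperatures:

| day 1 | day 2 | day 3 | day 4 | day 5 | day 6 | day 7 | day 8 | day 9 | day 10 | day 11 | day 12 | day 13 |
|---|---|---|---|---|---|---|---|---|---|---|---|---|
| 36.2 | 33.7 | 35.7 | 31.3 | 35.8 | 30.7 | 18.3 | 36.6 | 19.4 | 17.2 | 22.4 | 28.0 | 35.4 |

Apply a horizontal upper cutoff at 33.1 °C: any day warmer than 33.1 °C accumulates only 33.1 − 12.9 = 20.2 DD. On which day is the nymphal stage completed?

Daily DD above 12.9 °C (capped at 20.2): 20.2, 20.2, 20.2, 18.4, 20.2, 17.8, 5.4, 20.2, 6.5, 4.3, 9.5, 15.1, 20.2.
Cumulative: 20.2, 40.4, 60.6, 79.0, 99.2, 117.0, 122.4, 142.6, 149.1, 153.4, 162.9, 178.0, 198.2.
The total first reaches 104 DD on day 6.

day 6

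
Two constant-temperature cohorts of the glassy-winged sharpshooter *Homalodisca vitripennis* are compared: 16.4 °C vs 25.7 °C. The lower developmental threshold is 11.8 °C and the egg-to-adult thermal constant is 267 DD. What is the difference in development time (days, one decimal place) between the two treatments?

At 16.4 °C: 267 / (16.4 − 11.8) = 267 / 4.6 = 58.043 d.
At 25.7 °C: 267 / (25.7 − 11.8) = 267 / 13.9 = 19.209 d.
Difference = |58.043 − 19.209| = 38.835 ≈ 38.8 days.

38.8 days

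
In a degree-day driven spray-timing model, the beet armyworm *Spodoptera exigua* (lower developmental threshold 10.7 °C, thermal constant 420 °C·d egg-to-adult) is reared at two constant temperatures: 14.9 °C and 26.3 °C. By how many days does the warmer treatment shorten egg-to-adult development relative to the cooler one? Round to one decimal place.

At 14.9 °C: 420 / (14.9 − 10.7) = 420 / 4.2 = 100.000 d.
At 26.3 °C: 420 / (26.3 − 10.7) = 420 / 15.6 = 26.923 d.
Difference = |100.000 − 26.923| = 73.077 ≈ 73.1 days.

73.1 days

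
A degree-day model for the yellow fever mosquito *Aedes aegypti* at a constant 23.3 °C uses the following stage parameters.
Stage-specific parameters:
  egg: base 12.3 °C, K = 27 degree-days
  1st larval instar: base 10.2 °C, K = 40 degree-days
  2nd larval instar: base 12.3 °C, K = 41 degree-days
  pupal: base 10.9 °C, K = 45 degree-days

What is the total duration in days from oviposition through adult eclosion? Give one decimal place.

12.9 days

egg: 27 / (23.3 − 12.3) = 27 / 11.0 = 2.455 d.
1st larval instar: 40 / (23.3 − 10.2) = 40 / 13.1 = 3.053 d.
2nd larval instar: 41 / (23.3 − 12.3) = 41 / 11.0 = 3.727 d.
pupal: 45 / (23.3 − 10.9) = 45 / 12.4 = 3.629 d.
Sum = 12.864 ≈ 12.9 days.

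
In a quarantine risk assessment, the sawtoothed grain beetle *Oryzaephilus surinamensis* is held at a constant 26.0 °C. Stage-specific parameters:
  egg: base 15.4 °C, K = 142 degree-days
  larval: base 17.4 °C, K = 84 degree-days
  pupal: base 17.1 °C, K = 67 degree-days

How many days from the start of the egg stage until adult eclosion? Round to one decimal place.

egg: 142 / (26.0 − 15.4) = 142 / 10.6 = 13.396 d.
larval: 84 / (26.0 − 17.4) = 84 / 8.6 = 9.767 d.
pupal: 67 / (26.0 − 17.1) = 67 / 8.9 = 7.528 d.
Sum = 30.692 ≈ 30.7 days.

30.7 days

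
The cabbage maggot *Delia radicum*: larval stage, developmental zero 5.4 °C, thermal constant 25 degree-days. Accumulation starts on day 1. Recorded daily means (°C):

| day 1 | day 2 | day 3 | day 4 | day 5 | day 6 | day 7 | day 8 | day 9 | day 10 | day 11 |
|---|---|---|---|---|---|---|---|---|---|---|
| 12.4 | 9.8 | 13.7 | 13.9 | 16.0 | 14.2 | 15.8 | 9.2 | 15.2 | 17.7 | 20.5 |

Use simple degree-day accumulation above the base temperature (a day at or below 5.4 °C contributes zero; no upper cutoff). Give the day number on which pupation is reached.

Daily DD above 5.4 °C: 7.0, 4.4, 8.3, 8.5, 10.6, 8.8, 10.4, 3.8, 9.8, 12.3, 15.1.
Cumulative: 7.0, 11.4, 19.7, 28.2, 38.8, 47.6, 58.0, 61.8, 71.6, 83.9, 99.0.
The total first reaches 25 DD on day 4.

day 4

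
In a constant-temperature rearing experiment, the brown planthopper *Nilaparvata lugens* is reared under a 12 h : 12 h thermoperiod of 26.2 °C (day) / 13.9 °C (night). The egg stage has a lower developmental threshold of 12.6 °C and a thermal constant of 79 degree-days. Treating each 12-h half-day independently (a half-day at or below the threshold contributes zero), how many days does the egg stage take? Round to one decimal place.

10.6 days

Day half: max(0, 26.2 − 12.6) × 0.5 = 13.6 × 0.5 = 6.80 DD.
Night half: max(0, 13.9 − 12.6) × 0.5 = 1.3 × 0.5 = 0.65 DD.
Per 24 h: 7.45 DD/day.
Duration = 79 / 7.45 = 10.604 ≈ 10.6 days.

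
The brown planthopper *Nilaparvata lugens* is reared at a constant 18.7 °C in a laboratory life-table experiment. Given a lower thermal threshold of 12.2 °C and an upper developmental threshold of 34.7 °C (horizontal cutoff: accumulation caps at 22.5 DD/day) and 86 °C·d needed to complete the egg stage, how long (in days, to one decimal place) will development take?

Daily accumulation = 18.7 − 12.2 = 6.5 DD/day.
Duration = 86 / 6.5 = 13.231 ≈ 13.2 days.

13.2 days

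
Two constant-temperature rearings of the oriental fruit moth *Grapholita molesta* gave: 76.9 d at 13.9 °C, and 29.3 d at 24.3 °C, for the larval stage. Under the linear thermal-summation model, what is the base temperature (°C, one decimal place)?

7.5 °C

Equal thermal constants: D₁(T₁ − T_b) = D₂(T₂ − T_b).
76.9·(13.9 − T_b) = 29.3·(24.3 − T_b)
T_b = (76.9·13.9 − 29.3·24.3) / (76.9 − 29.3) = 356.92 / 47.6 = 7.498 °C ≈ 7.5 °C.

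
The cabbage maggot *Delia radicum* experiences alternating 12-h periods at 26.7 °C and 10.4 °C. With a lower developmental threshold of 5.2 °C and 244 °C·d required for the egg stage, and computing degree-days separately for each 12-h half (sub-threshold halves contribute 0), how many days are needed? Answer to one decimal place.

18.3 days

Day half: max(0, 26.7 − 5.2) × 0.5 = 21.5 × 0.5 = 10.75 DD.
Night half: max(0, 10.4 − 5.2) × 0.5 = 5.2 × 0.5 = 2.60 DD.
Per 24 h: 13.35 DD/day.
Duration = 244 / 13.35 = 18.277 ≈ 18.3 days.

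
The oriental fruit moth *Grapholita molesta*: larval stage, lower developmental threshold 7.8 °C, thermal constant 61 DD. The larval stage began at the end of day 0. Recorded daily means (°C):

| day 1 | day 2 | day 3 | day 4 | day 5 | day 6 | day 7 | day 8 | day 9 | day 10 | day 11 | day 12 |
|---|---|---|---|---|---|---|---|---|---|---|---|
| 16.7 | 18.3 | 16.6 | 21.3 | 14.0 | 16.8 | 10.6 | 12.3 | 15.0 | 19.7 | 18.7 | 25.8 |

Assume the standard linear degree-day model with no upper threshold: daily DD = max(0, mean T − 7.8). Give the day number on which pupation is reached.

day 8

Daily DD above 7.8 °C: 8.9, 10.5, 8.8, 13.5, 6.2, 9.0, 2.8, 4.5, 7.2, 11.9, 10.9, 18.0.
Cumulative: 8.9, 19.4, 28.2, 41.7, 47.9, 56.9, 59.7, 64.2, 71.4, 83.3, 94.2, 112.2.
The total first reaches 61 DD on day 8.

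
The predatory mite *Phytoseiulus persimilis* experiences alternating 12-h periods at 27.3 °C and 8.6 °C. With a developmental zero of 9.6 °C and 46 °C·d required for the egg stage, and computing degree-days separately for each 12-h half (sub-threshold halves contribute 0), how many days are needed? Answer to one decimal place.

5.2 days

Day half: max(0, 27.3 − 9.6) × 0.5 = 17.7 × 0.5 = 8.85 DD.
Night half: max(0, 8.6 − 9.6) × 0.5 = 0.0 × 0.5 = 0.00 DD.
Per 24 h: 8.85 DD/day.
Duration = 46 / 8.85 = 5.198 ≈ 5.2 days.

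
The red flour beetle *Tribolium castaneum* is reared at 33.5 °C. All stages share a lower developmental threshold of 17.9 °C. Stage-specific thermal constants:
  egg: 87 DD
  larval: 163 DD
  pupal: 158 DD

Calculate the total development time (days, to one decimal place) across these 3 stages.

Daily accumulation at 33.5 °C = 33.5 − 17.9 = 15.6 DD/day.
Total K = 87 + 163 + 158 = 408 DD.
Total duration = 408 / 15.6 = 26.154 ≈ 26.2 days.

26.2 days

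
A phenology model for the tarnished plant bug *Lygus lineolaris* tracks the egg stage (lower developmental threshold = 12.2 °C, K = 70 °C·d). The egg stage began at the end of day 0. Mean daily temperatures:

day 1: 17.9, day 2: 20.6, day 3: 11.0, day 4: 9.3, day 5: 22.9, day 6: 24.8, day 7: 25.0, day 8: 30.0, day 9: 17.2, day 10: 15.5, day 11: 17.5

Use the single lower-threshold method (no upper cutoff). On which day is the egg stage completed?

Daily DD above 12.2 °C: 5.7, 8.4, 0.0, 0.0, 10.7, 12.6, 12.8, 17.8, 5.0, 3.3, 5.3.
Cumulative: 5.7, 14.1, 14.1, 14.1, 24.8, 37.4, 50.2, 68.0, 73.0, 76.3, 81.6.
The total first reaches 70 DD on day 9.

day 9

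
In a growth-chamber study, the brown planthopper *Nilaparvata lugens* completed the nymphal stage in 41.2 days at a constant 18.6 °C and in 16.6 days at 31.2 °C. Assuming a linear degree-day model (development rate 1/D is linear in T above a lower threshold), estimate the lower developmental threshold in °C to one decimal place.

10.1 °C

Linear rate model ⇒ the product D·(T − T_b) is constant across temperatures.
41.2·(18.6 − T_b) = 16.6·(31.2 − T_b)
T_b = (41.2·18.6 − 16.6·31.2) / (41.2 − 16.6) = 248.40 / 24.6 = 10.098 °C ≈ 10.1 °C.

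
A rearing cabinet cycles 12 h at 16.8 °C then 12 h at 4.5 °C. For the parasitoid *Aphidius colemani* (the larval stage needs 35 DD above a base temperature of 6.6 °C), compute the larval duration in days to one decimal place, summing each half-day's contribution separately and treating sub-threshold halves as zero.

6.9 days

Day half: max(0, 16.8 − 6.6) × 0.5 = 10.2 × 0.5 = 5.10 DD.
Night half: max(0, 4.5 − 6.6) × 0.5 = 0.0 × 0.5 = 0.00 DD.
Per 24 h: 5.10 DD/day.
Duration = 35 / 5.10 = 6.863 ≈ 6.9 days.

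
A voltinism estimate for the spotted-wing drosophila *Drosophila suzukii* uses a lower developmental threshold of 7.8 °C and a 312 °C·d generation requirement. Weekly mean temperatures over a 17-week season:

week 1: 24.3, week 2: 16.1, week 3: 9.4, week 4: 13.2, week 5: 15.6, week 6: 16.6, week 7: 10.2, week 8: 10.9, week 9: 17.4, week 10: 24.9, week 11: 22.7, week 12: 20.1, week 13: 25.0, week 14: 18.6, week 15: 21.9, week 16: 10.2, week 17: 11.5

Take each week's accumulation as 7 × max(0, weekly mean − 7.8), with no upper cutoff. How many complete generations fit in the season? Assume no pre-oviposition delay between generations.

3 generations

Weekly DD (7 × max(0, T̄ − 7.8)): 115.5, 58.1, 11.2, 37.8, 54.6, 61.6, 16.8, 21.7, 67.2, 119.7, 104.3, 86.1, 120.4, 75.6, 98.7, 16.8, 25.9.
Season total = 1092.0 DD.
Complete generations = ⌊1092.0 / 312⌋ = 3.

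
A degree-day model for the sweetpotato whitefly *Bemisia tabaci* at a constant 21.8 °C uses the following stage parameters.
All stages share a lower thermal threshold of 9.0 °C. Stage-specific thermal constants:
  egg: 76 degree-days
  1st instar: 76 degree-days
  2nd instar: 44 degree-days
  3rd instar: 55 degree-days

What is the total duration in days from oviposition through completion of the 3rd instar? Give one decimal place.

Daily accumulation at 21.8 °C = 21.8 − 9.0 = 12.8 DD/day.
Total K = 76 + 76 + 44 + 55 = 251 DD.
Total duration = 251 / 12.8 = 19.609 ≈ 19.6 days.

19.6 days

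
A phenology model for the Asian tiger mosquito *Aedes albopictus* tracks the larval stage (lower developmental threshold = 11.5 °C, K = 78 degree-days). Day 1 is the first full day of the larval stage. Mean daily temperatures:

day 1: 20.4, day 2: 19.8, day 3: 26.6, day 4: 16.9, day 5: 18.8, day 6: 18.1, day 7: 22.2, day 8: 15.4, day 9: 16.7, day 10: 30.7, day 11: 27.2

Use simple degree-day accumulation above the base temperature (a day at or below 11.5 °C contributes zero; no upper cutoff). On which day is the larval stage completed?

Daily DD above 11.5 °C: 8.9, 8.3, 15.1, 5.4, 7.3, 6.6, 10.7, 3.9, 5.2, 19.2, 15.7.
Cumulative: 8.9, 17.2, 32.3, 37.7, 45.0, 51.6, 62.3, 66.2, 71.4, 90.6, 106.3.
The total first reaches 78 DD on day 10.

day 10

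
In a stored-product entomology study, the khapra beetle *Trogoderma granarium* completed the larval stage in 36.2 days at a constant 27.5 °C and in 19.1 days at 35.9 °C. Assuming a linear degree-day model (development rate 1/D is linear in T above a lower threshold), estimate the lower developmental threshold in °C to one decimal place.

18.1 °C

Linear rate model ⇒ the product D·(T − T_b) is constant across temperatures.
36.2·(27.5 − T_b) = 19.1·(35.9 − T_b)
T_b = (36.2·27.5 − 19.1·35.9) / (36.2 − 19.1) = 309.81 / 17.1 = 18.118 °C ≈ 18.1 °C.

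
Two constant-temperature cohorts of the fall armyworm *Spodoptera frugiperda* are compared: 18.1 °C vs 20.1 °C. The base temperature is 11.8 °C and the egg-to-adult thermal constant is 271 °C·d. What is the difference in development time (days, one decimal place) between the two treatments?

10.4 days

At 18.1 °C: 271 / (18.1 − 11.8) = 271 / 6.3 = 43.016 d.
At 20.1 °C: 271 / (20.1 − 11.8) = 271 / 8.3 = 32.651 d.
Difference = |43.016 − 32.651| = 10.365 ≈ 10.4 days.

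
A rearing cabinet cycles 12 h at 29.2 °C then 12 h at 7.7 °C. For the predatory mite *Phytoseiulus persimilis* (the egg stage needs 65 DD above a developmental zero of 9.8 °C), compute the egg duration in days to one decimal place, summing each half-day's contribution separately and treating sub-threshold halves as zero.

6.7 days

Day half: max(0, 29.2 − 9.8) × 0.5 = 19.4 × 0.5 = 9.70 DD.
Night half: max(0, 7.7 − 9.8) × 0.5 = 0.0 × 0.5 = 0.00 DD.
Per 24 h: 9.70 DD/day.
Duration = 65 / 9.70 = 6.701 ≈ 6.7 days.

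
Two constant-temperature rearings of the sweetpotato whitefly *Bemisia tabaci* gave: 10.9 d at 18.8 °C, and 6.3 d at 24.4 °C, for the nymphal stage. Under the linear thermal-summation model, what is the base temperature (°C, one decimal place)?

11.1 °C

Linear rate model ⇒ the product D·(T − T_b) is constant across temperatures.
10.9·(18.8 − T_b) = 6.3·(24.4 − T_b)
T_b = (10.9·18.8 − 6.3·24.4) / (10.9 − 6.3) = 51.20 / 4.6 = 11.130 °C ≈ 11.1 °C.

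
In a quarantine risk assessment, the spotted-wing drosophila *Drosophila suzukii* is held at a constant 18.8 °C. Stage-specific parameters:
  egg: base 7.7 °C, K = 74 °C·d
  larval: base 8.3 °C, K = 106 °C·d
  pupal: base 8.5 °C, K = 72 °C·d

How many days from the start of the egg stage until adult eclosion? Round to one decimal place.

23.8 days

egg: 74 / (18.8 − 7.7) = 74 / 11.1 = 6.667 d.
larval: 106 / (18.8 − 8.3) = 106 / 10.5 = 10.095 d.
pupal: 72 / (18.8 − 8.5) = 72 / 10.3 = 6.990 d.
Sum = 23.752 ≈ 23.8 days.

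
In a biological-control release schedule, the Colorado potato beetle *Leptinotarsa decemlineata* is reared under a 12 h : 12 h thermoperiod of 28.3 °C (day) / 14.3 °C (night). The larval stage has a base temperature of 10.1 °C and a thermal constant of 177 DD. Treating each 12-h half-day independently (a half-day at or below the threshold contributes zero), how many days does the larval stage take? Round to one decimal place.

Day half: max(0, 28.3 − 10.1) × 0.5 = 18.2 × 0.5 = 9.10 DD.
Night half: max(0, 14.3 − 10.1) × 0.5 = 4.2 × 0.5 = 2.10 DD.
Per 24 h: 11.20 DD/day.
Duration = 177 / 11.20 = 15.804 ≈ 15.8 days.

15.8 days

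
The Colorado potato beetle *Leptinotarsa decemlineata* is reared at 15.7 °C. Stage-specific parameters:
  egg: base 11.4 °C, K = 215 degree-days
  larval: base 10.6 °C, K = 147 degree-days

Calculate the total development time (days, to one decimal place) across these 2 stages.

78.8 days

egg: 215 / (15.7 − 11.4) = 215 / 4.3 = 50.000 d.
larval: 147 / (15.7 − 10.6) = 147 / 5.1 = 28.824 d.
Sum = 78.824 ≈ 78.8 days.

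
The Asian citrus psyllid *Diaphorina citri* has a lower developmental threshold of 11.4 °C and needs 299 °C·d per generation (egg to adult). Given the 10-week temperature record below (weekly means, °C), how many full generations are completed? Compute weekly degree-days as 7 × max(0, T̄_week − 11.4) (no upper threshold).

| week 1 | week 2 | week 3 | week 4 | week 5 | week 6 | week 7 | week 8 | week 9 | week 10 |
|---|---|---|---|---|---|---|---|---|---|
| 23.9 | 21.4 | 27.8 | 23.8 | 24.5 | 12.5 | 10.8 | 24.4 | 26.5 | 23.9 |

2 generations

Weekly DD (7 × max(0, T̄ − 11.4)): 87.5, 70.0, 114.8, 86.8, 91.7, 7.7, 0.0, 91.0, 105.7, 87.5.
Season total = 742.7 DD.
Complete generations = ⌊742.7 / 299⌋ = 2.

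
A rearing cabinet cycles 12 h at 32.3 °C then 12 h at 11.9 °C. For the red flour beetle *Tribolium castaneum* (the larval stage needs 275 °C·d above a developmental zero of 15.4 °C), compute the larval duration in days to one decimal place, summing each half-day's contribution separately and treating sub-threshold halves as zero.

32.5 days

Day half: max(0, 32.3 − 15.4) × 0.5 = 16.9 × 0.5 = 8.45 DD.
Night half: max(0, 11.9 − 15.4) × 0.5 = 0.0 × 0.5 = 0.00 DD.
Per 24 h: 8.45 DD/day.
Duration = 275 / 8.45 = 32.544 ≈ 32.5 days.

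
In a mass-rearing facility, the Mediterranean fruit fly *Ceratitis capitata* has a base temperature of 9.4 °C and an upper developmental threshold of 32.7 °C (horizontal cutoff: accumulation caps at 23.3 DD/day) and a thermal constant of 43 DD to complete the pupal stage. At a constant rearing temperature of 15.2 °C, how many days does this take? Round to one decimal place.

Daily accumulation = 15.2 − 9.4 = 5.8 DD/day.
Duration = 43 / 5.8 = 7.414 ≈ 7.4 days.

7.4 days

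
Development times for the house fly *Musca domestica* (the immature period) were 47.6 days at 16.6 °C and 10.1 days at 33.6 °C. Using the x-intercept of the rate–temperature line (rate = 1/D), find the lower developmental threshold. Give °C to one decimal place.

12.0 °C

Linear rate model ⇒ the product D·(T − T_b) is constant across temperatures.
47.6·(16.6 − T_b) = 10.1·(33.6 − T_b)
T_b = (47.6·16.6 − 10.1·33.6) / (47.6 − 10.1) = 450.80 / 37.5 = 12.021 °C ≈ 12.0 °C.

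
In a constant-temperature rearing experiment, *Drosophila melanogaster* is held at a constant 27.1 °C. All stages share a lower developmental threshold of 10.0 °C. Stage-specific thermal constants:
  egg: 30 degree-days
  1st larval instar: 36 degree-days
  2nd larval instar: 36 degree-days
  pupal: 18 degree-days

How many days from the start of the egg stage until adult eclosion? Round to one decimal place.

7.0 days

Daily accumulation at 27.1 °C = 27.1 − 10.0 = 17.1 DD/day.
Total K = 30 + 36 + 36 + 18 = 120 DD.
Total duration = 120 / 17.1 = 7.018 ≈ 7.0 days.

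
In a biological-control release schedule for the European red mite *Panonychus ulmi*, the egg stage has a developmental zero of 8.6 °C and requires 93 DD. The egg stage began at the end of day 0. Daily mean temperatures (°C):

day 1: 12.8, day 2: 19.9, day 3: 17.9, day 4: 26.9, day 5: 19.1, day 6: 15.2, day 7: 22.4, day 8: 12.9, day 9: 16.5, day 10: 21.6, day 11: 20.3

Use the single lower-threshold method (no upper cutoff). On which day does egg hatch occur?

Daily DD above 8.6 °C: 4.2, 11.3, 9.3, 18.3, 10.5, 6.6, 13.8, 4.3, 7.9, 13.0, 11.7.
Cumulative: 4.2, 15.5, 24.8, 43.1, 53.6, 60.2, 74.0, 78.3, 86.2, 99.2, 110.9.
The total first reaches 93 DD on day 10.

day 10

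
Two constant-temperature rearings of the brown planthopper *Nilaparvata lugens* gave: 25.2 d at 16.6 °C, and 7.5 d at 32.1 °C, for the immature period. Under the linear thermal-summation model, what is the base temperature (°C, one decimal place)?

10.0 °C

Under the model K = D·(T − T_b), so D₁·(T₁ − T_b) = D₂·(T₂ − T_b).
25.2·(16.6 − T_b) = 7.5·(32.1 − T_b)
T_b = (25.2·16.6 − 7.5·32.1) / (25.2 − 7.5) = 177.57 / 17.7 = 10.032 °C ≈ 10.0 °C.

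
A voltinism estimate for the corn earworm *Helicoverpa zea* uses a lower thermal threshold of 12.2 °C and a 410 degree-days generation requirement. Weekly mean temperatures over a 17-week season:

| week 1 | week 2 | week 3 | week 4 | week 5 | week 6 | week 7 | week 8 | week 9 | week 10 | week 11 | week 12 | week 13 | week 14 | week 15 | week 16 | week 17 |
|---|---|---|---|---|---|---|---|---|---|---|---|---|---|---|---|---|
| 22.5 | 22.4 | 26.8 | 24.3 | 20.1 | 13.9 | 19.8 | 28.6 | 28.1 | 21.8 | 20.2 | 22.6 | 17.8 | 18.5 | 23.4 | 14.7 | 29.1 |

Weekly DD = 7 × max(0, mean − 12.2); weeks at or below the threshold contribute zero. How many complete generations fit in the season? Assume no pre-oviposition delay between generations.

Weekly DD (7 × max(0, T̄ − 12.2)): 72.1, 71.4, 102.2, 84.7, 55.3, 11.9, 53.2, 114.8, 111.3, 67.2, 56.0, 72.8, 39.2, 44.1, 78.4, 17.5, 118.3.
Season total = 1170.4 DD.
Complete generations = ⌊1170.4 / 410⌋ = 2.

2 generations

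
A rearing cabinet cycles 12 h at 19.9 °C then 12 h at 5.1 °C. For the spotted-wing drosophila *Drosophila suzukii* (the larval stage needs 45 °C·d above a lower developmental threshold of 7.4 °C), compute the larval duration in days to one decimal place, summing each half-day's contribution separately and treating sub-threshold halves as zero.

Day half: max(0, 19.9 − 7.4) × 0.5 = 12.5 × 0.5 = 6.25 DD.
Night half: max(0, 5.1 − 7.4) × 0.5 = 0.0 × 0.5 = 0.00 DD.
Per 24 h: 6.25 DD/day.
Duration = 45 / 6.25 = 7.200 ≈ 7.2 days.

7.2 days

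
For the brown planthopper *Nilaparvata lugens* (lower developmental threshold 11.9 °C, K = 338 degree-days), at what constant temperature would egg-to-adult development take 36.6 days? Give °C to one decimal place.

21.1 °C

Required daily accumulation = 338 / 36.6 = 9.235 DD/day.
T = T_base + 9.235 = 11.9 + 9.235 = 21.135 ≈ 21.1 °C.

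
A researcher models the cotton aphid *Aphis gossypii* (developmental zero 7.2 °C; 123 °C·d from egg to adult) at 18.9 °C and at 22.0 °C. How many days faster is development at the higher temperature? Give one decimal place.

2.2 days

At 18.9 °C: 123 / (18.9 − 7.2) = 123 / 11.7 = 10.513 d.
At 22.0 °C: 123 / (22.0 − 7.2) = 123 / 14.8 = 8.311 d.
Difference = |10.513 − 8.311| = 2.202 ≈ 2.2 days.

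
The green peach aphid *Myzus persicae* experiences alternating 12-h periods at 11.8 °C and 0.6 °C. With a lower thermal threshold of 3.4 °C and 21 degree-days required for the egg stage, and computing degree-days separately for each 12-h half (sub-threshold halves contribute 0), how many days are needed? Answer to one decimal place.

Day half: max(0, 11.8 − 3.4) × 0.5 = 8.4 × 0.5 = 4.20 DD.
Night half: max(0, 0.6 − 3.4) × 0.5 = 0.0 × 0.5 = 0.00 DD.
Per 24 h: 4.20 DD/day.
Duration = 21 / 4.20 = 5.000 ≈ 5.0 days.

5.0 days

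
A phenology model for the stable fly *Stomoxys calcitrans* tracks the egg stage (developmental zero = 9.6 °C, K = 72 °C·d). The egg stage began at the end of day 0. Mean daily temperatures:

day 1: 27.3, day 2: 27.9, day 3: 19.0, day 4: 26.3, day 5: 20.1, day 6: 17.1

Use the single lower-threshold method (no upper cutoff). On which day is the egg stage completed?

day 5

Daily DD above 9.6 °C: 17.7, 18.3, 9.4, 16.7, 10.5, 7.5.
Cumulative: 17.7, 36.0, 45.4, 62.1, 72.6, 80.1.
The total first reaches 72 DD on day 5.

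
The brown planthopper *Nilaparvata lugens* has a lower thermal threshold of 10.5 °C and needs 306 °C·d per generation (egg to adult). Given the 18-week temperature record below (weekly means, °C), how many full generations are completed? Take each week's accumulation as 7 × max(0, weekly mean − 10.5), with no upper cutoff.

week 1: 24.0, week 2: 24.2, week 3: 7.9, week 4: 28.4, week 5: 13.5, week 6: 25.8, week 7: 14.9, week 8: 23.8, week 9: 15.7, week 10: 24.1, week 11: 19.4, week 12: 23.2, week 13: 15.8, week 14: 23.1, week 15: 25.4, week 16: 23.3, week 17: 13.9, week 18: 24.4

Weekly DD (7 × max(0, T̄ − 10.5)): 94.5, 95.9, 0.0, 125.3, 21.0, 107.1, 30.8, 93.1, 36.4, 95.2, 62.3, 88.9, 37.1, 88.2, 104.3, 89.6, 23.8, 97.3.
Season total = 1290.8 DD.
Complete generations = ⌊1290.8 / 306⌋ = 4.

4 generations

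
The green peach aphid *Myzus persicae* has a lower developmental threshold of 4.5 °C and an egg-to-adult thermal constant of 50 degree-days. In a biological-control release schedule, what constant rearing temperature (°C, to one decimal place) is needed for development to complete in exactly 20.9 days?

6.9 °C

Required daily accumulation = 50 / 20.9 = 2.392 DD/day.
T = T_base + 2.392 = 4.5 + 2.392 = 6.892 ≈ 6.9 °C.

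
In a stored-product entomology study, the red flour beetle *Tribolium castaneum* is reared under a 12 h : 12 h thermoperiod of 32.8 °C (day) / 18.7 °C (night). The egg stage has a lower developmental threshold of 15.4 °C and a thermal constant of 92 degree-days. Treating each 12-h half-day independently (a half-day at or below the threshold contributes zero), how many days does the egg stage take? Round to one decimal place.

8.9 days

Day half: max(0, 32.8 − 15.4) × 0.5 = 17.4 × 0.5 = 8.70 DD.
Night half: max(0, 18.7 − 15.4) × 0.5 = 3.3 × 0.5 = 1.65 DD.
Per 24 h: 10.35 DD/day.
Duration = 92 / 10.35 = 8.889 ≈ 8.9 days.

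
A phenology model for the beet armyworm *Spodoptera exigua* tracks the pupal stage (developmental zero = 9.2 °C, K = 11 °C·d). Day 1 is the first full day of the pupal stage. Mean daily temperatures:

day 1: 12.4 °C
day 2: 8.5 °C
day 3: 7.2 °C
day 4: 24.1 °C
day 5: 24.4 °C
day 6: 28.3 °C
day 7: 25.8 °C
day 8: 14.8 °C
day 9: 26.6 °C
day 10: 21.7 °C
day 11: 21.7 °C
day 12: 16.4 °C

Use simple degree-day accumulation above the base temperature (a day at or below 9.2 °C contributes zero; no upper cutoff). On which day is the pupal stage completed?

day 4

Daily DD above 9.2 °C: 3.2, 0.0, 0.0, 14.9, 15.2, 19.1, 16.6, 5.6, 17.4, 12.5, 12.5, 7.2.
Cumulative: 3.2, 3.2, 3.2, 18.1, 33.3, 52.4, 69.0, 74.6, 92.0, 104.5, 117.0, 124.2.
The total first reaches 11 DD on day 4.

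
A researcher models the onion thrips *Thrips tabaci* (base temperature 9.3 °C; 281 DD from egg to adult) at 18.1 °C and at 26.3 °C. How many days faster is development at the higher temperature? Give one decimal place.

At 18.1 °C: 281 / (18.1 − 9.3) = 281 / 8.8 = 31.932 d.
At 26.3 °C: 281 / (26.3 − 9.3) = 281 / 17.0 = 16.529 d.
Difference = |31.932 − 16.529| = 15.402 ≈ 15.4 days.

15.4 days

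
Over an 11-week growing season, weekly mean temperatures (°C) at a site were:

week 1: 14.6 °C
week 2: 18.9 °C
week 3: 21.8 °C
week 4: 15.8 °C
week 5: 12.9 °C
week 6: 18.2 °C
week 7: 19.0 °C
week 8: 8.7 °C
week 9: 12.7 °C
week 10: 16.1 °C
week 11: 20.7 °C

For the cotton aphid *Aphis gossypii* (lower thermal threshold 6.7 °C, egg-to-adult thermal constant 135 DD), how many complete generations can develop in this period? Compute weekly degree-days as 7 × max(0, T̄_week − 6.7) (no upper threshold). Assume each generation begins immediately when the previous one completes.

5 generations

Weekly DD (7 × max(0, T̄ − 6.7)): 55.3, 85.4, 105.7, 63.7, 43.4, 80.5, 86.1, 14.0, 42.0, 65.8, 98.0.
Season total = 739.9 DD.
Complete generations = ⌊739.9 / 135⌋ = 5.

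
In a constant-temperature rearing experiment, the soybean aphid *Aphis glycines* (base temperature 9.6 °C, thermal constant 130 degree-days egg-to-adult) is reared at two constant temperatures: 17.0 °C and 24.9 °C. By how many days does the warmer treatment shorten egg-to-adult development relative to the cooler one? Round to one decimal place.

At 17.0 °C: 130 / (17.0 − 9.6) = 130 / 7.4 = 17.568 d.
At 24.9 °C: 130 / (24.9 − 9.6) = 130 / 15.3 = 8.497 d.
Difference = |17.568 − 8.497| = 9.071 ≈ 9.1 days.

9.1 days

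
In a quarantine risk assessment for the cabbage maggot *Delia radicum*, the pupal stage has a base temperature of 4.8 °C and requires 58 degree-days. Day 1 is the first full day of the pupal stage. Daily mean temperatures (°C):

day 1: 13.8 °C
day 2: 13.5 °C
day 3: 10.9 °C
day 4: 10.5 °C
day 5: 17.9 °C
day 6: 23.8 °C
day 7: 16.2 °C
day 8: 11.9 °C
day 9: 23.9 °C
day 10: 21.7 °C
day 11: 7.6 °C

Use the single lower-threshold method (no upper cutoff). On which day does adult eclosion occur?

day 6

Daily DD above 4.8 °C: 9.0, 8.7, 6.1, 5.7, 13.1, 19.0, 11.4, 7.1, 19.1, 16.9, 2.8.
Cumulative: 9.0, 17.7, 23.8, 29.5, 42.6, 61.6, 73.0, 80.1, 99.2, 116.1, 118.9.
The total first reaches 58 DD on day 6.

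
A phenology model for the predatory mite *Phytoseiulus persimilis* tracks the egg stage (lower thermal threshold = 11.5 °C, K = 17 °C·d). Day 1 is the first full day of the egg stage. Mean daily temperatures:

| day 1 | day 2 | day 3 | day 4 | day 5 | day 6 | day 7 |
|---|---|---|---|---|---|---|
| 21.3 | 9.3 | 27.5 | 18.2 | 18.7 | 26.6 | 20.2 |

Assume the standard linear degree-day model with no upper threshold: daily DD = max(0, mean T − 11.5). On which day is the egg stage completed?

day 3

Daily DD above 11.5 °C: 9.8, 0.0, 16.0, 6.7, 7.2, 15.1, 8.7.
Cumulative: 9.8, 9.8, 25.8, 32.5, 39.7, 54.8, 63.5.
The total first reaches 17 DD on day 3.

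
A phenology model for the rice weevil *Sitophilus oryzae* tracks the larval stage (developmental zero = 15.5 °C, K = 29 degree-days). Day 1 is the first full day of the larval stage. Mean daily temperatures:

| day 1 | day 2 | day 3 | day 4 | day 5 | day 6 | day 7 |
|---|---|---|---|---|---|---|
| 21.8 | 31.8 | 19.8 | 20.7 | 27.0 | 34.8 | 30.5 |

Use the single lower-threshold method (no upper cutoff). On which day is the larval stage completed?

Daily DD above 15.5 °C: 6.3, 16.3, 4.3, 5.2, 11.5, 19.3, 15.0.
Cumulative: 6.3, 22.6, 26.9, 32.1, 43.6, 62.9, 77.9.
The total first reaches 29 DD on day 4.

day 4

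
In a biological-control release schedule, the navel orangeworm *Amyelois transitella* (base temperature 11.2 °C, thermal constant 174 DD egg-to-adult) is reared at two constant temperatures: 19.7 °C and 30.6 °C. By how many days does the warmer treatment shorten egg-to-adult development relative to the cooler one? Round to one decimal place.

11.5 days

At 19.7 °C: 174 / (19.7 − 11.2) = 174 / 8.5 = 20.471 d.
At 30.6 °C: 174 / (30.6 − 11.2) = 174 / 19.4 = 8.969 d.
Difference = |20.471 − 8.969| = 11.502 ≈ 11.5 days.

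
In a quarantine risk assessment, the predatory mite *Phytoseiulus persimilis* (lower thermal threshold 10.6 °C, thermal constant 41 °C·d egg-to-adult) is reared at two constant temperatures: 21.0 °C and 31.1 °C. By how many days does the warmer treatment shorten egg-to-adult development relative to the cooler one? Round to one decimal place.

At 21.0 °C: 41 / (21.0 − 10.6) = 41 / 10.4 = 3.942 d.
At 31.1 °C: 41 / (31.1 − 10.6) = 41 / 20.5 = 2.000 d.
Difference = |3.942 − 2.000| = 1.942 ≈ 1.9 days.

1.9 days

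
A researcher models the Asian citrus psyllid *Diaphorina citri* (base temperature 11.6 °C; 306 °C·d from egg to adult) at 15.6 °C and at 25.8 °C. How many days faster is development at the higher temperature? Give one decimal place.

At 15.6 °C: 306 / (15.6 − 11.6) = 306 / 4.0 = 76.500 d.
At 25.8 °C: 306 / (25.8 − 11.6) = 306 / 14.2 = 21.549 d.
Difference = |76.500 − 21.549| = 54.951 ≈ 55.0 days.

55.0 days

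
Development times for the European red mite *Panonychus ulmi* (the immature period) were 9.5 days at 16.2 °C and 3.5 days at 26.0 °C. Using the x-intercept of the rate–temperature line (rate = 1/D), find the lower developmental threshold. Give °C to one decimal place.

Linear rate model ⇒ the product D·(T − T_b) is constant across temperatures.
9.5·(16.2 − T_b) = 3.5·(26.0 − T_b)
T_b = (9.5·16.2 − 3.5·26.0) / (9.5 − 3.5) = 62.90 / 6.0 = 10.483 °C ≈ 10.5 °C.

10.5 °C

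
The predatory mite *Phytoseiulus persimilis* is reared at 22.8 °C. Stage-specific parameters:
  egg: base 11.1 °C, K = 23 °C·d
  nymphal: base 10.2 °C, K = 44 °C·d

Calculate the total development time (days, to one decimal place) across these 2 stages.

egg: 23 / (22.8 − 11.1) = 23 / 11.7 = 1.966 d.
nymphal: 44 / (22.8 − 10.2) = 44 / 12.6 = 3.492 d.
Sum = 5.458 ≈ 5.5 days.

5.5 days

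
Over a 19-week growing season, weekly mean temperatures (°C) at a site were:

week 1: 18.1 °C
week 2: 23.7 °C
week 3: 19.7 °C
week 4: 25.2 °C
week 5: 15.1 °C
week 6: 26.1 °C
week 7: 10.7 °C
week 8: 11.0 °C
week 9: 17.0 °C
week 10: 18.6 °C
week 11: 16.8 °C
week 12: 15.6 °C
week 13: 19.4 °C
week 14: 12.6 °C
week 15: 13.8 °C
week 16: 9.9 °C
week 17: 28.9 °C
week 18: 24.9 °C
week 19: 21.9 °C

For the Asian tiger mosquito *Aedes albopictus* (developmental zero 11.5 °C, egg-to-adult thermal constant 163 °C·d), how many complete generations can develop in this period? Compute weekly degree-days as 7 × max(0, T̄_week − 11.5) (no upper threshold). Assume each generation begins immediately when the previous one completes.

5 generations

Weekly DD (7 × max(0, T̄ − 11.5)): 46.2, 85.4, 57.4, 95.9, 25.2, 102.2, 0.0, 0.0, 38.5, 49.7, 37.1, 28.7, 55.3, 7.7, 16.1, 0.0, 121.8, 93.8, 72.8.
Season total = 933.8 DD.
Complete generations = ⌊933.8 / 163⌋ = 5.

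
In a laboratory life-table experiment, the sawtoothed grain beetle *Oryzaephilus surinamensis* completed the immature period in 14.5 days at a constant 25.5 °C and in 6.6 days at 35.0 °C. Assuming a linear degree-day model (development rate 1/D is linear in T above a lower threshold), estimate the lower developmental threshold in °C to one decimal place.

17.6 °C

Linear rate model ⇒ the product D·(T − T_b) is constant across temperatures.
14.5·(25.5 − T_b) = 6.6·(35.0 − T_b)
T_b = (14.5·25.5 − 6.6·35.0) / (14.5 − 6.6) = 138.75 / 7.9 = 17.563 °C ≈ 17.6 °C.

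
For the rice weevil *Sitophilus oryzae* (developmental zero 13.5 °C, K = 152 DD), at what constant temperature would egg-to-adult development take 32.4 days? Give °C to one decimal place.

Required daily accumulation = 152 / 32.4 = 4.691 DD/day.
T = T_base + 4.691 = 13.5 + 4.691 = 18.191 ≈ 18.2 °C.

18.2 °C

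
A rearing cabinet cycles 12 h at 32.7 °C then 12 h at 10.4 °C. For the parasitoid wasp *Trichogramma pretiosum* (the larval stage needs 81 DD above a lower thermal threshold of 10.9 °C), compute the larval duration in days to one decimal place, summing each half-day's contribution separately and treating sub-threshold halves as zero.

7.4 days

Day half: max(0, 32.7 − 10.9) × 0.5 = 21.8 × 0.5 = 10.90 DD.
Night half: max(0, 10.4 − 10.9) × 0.5 = 0.0 × 0.5 = 0.00 DD.
Per 24 h: 10.90 DD/day.
Duration = 81 / 10.90 = 7.431 ≈ 7.4 days.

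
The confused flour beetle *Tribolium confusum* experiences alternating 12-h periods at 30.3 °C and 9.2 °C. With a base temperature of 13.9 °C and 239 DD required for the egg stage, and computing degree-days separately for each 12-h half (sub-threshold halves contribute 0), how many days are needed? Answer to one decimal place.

Day half: max(0, 30.3 − 13.9) × 0.5 = 16.4 × 0.5 = 8.20 DD.
Night half: max(0, 9.2 − 13.9) × 0.5 = 0.0 × 0.5 = 0.00 DD.
Per 24 h: 8.20 DD/day.
Duration = 239 / 8.20 = 29.146 ≈ 29.1 days.

29.1 days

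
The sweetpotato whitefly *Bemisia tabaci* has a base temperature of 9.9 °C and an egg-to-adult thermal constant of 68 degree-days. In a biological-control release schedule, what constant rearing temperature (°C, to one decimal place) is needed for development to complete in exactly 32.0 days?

Required daily accumulation = 68 / 32.0 = 2.125 DD/day.
T = T_base + 2.125 = 9.9 + 2.125 = 12.025 ≈ 12.0 °C.

12.0 °C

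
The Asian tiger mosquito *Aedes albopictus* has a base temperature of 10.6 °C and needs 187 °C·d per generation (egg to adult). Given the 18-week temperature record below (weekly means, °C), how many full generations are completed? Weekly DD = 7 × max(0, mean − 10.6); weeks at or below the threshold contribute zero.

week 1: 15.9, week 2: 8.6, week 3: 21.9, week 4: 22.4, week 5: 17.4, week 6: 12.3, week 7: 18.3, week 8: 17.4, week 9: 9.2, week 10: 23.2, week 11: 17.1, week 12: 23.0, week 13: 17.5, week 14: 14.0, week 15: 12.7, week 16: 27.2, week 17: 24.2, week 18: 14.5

4 generations

Weekly DD (7 × max(0, T̄ − 10.6)): 37.1, 0.0, 79.1, 82.6, 47.6, 11.9, 53.9, 47.6, 0.0, 88.2, 45.5, 86.8, 48.3, 23.8, 14.7, 116.2, 95.2, 27.3.
Season total = 905.8 DD.
Complete generations = ⌊905.8 / 187⌋ = 4.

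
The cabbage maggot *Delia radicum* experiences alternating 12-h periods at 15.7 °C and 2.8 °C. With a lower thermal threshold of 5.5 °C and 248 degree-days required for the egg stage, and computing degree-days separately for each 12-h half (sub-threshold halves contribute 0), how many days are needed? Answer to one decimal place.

Day half: max(0, 15.7 − 5.5) × 0.5 = 10.2 × 0.5 = 5.10 DD.
Night half: max(0, 2.8 − 5.5) × 0.5 = 0.0 × 0.5 = 0.00 DD.
Per 24 h: 5.10 DD/day.
Duration = 248 / 5.10 = 48.627 ≈ 48.6 days.

48.6 days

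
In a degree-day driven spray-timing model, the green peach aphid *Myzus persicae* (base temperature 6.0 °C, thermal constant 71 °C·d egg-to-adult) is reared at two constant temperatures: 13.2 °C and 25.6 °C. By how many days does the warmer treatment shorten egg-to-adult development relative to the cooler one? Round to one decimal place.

6.2 days

At 13.2 °C: 71 / (13.2 − 6.0) = 71 / 7.2 = 9.861 d.
At 25.6 °C: 71 / (25.6 − 6.0) = 71 / 19.6 = 3.622 d.
Difference = |9.861 − 3.622| = 6.239 ≈ 6.2 days.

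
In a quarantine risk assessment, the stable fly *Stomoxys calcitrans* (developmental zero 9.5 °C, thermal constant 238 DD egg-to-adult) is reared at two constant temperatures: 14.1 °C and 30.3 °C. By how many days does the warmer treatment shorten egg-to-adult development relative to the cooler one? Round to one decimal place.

40.3 days

At 14.1 °C: 238 / (14.1 − 9.5) = 238 / 4.6 = 51.739 d.
At 30.3 °C: 238 / (30.3 − 9.5) = 238 / 20.8 = 11.442 d.
Difference = |51.739 − 11.442| = 40.297 ≈ 40.3 days.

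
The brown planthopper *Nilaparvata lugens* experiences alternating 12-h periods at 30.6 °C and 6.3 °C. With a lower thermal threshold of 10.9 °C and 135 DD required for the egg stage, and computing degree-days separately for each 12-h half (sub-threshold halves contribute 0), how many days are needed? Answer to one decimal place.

Day half: max(0, 30.6 − 10.9) × 0.5 = 19.7 × 0.5 = 9.85 DD.
Night half: max(0, 6.3 − 10.9) × 0.5 = 0.0 × 0.5 = 0.00 DD.
Per 24 h: 9.85 DD/day.
Duration = 135 / 9.85 = 13.706 ≈ 13.7 days.

13.7 days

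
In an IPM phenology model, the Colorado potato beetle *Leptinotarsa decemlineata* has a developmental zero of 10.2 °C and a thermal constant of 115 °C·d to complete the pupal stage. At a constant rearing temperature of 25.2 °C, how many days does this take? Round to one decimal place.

Daily accumulation = 25.2 − 10.2 = 15.0 DD/day.
Duration = 115 / 15.0 = 7.667 ≈ 7.7 days.

7.7 days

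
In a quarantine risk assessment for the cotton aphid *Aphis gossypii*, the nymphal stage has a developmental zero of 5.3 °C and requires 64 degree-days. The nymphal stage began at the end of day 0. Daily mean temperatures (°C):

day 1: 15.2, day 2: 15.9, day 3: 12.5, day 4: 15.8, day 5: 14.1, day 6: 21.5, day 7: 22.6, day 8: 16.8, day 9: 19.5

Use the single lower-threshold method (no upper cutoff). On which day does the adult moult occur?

day 7

Daily DD above 5.3 °C: 9.9, 10.6, 7.2, 10.5, 8.8, 16.2, 17.3, 11.5, 14.2.
Cumulative: 9.9, 20.5, 27.7, 38.2, 47.0, 63.2, 80.5, 92.0, 106.2.
The total first reaches 64 DD on day 7.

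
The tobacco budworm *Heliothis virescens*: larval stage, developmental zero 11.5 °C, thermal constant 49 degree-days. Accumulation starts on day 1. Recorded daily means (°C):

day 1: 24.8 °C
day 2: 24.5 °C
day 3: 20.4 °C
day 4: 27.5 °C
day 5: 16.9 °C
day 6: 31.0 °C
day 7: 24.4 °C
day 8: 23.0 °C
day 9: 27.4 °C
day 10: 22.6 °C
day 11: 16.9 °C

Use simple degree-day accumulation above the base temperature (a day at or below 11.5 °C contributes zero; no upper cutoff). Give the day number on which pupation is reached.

Daily DD above 11.5 °C: 13.3, 13.0, 8.9, 16.0, 5.4, 19.5, 12.9, 11.5, 15.9, 11.1, 5.4.
Cumulative: 13.3, 26.3, 35.2, 51.2, 56.6, 76.1, 89.0, 100.5, 116.4, 127.5, 132.9.
The total first reaches 49 DD on day 4.

day 4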